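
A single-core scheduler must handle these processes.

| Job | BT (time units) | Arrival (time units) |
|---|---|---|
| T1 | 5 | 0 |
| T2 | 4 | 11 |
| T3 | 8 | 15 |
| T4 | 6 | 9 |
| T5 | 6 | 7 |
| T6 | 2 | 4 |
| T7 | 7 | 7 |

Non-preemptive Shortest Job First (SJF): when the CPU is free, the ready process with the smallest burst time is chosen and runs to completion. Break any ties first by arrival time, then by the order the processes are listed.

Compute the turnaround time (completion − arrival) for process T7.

Timeline: | T1 0-5 | T6 5-7 | T5 7-13 | T2 13-17 | T4 17-23 | T7 23-30 | T3 30-38 |
Completion: T1=5  T2=17  T3=38  T4=23  T5=13  T6=7  T7=30
Turnaround (C−A): T1=5  T2=6  T3=23  T4=14  T5=6  T6=3  T7=23
Turnaround(T7) = completion − arrival = 30 − 7 = 23

23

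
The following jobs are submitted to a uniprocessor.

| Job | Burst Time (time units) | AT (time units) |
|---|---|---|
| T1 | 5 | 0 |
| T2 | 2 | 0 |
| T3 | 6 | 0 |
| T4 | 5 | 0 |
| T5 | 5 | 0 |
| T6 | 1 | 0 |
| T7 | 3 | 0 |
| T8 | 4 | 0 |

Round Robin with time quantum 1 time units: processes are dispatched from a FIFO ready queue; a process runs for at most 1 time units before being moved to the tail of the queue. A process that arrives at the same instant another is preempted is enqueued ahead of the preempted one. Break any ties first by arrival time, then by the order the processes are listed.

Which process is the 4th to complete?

Timeline: | T1 0-1 | T2 1-2 | T3 2-3 | T4 3-4 | T5 4-5 | T6 5-6 | T7 6-7 | T8 7-8 | T1 8-9 | T2 9-10 | T3 10-11 | T4 11-12 | T5 12-13 | T7 13-14 | T8 14-15 | T1 15-16 | T3 16-17 | T4 17-18 | T5 18-19 | T7 19-20 | T8 20-21 | T1 21-22 | T3 22-23 | T4 23-24 | T5 24-25 | T8 25-26 | T1 26-27 | T3 27-28 | T4 28-29 | T5 29-30 | T3 30-31 |
Completion: T1=27  T2=10  T3=31  T4=29  T5=30  T6=6  T7=20  T8=26
Turnaround (C−A): T1=27  T2=10  T3=31  T4=29  T5=30  T6=6  T7=20  T8=26
Finish order: T6 → T2 → T7 → T8 → T1 → T4 → T5 → T3

T8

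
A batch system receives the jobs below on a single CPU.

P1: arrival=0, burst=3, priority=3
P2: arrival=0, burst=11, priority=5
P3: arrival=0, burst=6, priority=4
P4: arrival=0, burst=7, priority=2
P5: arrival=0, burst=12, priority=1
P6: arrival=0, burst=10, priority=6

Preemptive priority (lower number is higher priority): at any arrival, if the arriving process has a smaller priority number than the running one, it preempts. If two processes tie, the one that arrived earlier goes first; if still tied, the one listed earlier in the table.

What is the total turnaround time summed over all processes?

Timeline: | P5 0-12 | P4 12-19 | P1 19-22 | P3 22-28 | P2 28-39 | P6 39-49 |
Completion: P1=22  P2=39  P3=28  P4=19  P5=12  P6=49
Turnaround (C−A): P1=22  P2=39  P3=28  P4=19  P5=12  P6=49
Turnaround = completion − arrival: P1=22, P2=39, P3=28, P4=19, P5=12, P6=49
Total turnaround = 22 + 39 + 28 + 19 + 12 + 49 = 169

169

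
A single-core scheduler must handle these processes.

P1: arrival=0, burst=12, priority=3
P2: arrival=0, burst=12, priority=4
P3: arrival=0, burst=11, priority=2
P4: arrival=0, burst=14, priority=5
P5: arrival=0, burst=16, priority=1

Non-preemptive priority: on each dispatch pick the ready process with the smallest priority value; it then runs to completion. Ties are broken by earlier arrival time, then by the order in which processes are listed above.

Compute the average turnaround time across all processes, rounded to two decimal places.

Timeline: | P5 0-16 | P3 16-27 | P1 27-39 | P2 39-51 | P4 51-65 |
Completion: P1=39  P2=51  P3=27  P4=65  P5=16
Turnaround (C−A): P1=39  P2=51  P3=27  P4=65  P5=16
Turnaround times: P1=39, P2=51, P3=27, P4=65, P5=16
Average turnaround = (39+51+27+65+16) / 5 = 198/5 = 39.60

39.60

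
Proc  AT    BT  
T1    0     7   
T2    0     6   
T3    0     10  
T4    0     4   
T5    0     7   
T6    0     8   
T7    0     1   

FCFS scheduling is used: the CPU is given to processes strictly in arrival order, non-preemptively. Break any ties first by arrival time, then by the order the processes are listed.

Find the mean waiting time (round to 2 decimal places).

Schedule: | T1 0-7 | T2 7-13 | T3 13-23 | T4 23-27 | T5 27-34 | T6 34-42 | T7 42-43 |
Completion: T1=7  T2=13  T3=23  T4=27  T5=34  T6=42  T7=43
Turnaround (C−A): T1=7  T2=13  T3=23  T4=27  T5=34  T6=42  T7=43
Waiting times: T1=0, T2=7, T3=13, T4=23, T5=27, T6=34, T7=42
Average waiting = (0+7+13+23+27+34+42) / 7 = 146/7 = 20.86

20.86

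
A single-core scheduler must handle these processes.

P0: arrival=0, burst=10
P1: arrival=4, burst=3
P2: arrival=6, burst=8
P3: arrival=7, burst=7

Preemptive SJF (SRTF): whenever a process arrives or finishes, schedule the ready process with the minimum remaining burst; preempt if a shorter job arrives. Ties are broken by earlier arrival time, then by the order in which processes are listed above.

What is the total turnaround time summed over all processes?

51

Schedule: | P0 0-4 | P1 4-7 | P0 7-13 | P3 13-20 | P2 20-28 |
Completion: P0=13  P1=7  P2=28  P3=20
Turnaround (C−A): P0=13  P1=3  P2=22  P3=13
Turnaround = completion − arrival: P0=13, P1=3, P2=22, P3=13
Total turnaround = 13 + 3 + 22 + 13 = 51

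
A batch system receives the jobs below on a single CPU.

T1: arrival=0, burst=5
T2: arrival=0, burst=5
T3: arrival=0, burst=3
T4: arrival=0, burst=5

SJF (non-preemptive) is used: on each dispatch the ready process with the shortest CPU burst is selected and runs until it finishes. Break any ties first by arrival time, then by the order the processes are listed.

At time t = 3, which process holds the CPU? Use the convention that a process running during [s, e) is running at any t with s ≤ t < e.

Schedule: | T3 0-3 | T1 3-8 | T2 8-13 | T4 13-18 |
Completion: T1=8  T2=13  T3=3  T4=18

T1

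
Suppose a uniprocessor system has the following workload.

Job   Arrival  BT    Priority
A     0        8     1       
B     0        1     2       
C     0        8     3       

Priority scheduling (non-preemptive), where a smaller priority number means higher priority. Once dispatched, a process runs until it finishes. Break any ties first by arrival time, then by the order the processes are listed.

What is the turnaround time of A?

Schedule: | A 0-8 | B 8-9 | C 9-17 |
Completion: A=8  B=9  C=17
Turnaround(A) = completion − arrival = 8 − 0 = 8

8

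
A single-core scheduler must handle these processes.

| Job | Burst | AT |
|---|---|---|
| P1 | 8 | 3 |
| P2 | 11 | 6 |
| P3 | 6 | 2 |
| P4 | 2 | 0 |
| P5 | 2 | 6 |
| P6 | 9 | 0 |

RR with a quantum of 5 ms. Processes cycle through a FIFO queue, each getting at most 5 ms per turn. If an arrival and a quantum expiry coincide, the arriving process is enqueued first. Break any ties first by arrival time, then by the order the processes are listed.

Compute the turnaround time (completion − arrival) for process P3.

Timeline: | P4 0-2 | P6 2-7 | P3 7-12 | P1 12-17 | P2 17-22 | P5 22-24 | P6 24-28 | P3 28-29 | P1 29-32 | P2 32-38 |
Completion: P1=32  P2=38  P3=29  P4=2  P5=24  P6=28
Turnaround (C−A): P1=29  P2=32  P3=27  P4=2  P5=18  P6=28
Turnaround(P3) = completion − arrival = 29 − 2 = 27

27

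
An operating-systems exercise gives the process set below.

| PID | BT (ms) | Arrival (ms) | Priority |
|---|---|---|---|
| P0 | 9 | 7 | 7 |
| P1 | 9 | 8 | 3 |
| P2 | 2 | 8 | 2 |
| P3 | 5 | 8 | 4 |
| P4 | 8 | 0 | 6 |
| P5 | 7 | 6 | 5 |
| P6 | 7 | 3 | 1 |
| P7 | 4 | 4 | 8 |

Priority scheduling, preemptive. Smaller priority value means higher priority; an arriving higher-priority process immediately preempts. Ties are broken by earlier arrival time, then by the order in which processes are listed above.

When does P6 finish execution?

Gantt: | P4 0-3 | P6 3-10 | P2 10-12 | P1 12-21 | P3 21-26 | P5 26-33 | P4 33-38 | P0 38-47 | P7 47-51 |
Completion: P0=47  P1=21  P2=12  P3=26  P4=38  P5=33  P6=10  P7=51
Turnaround (C−A): P0=40  P1=13  P2=4  P3=18  P4=38  P5=27  P6=7  P7=47

10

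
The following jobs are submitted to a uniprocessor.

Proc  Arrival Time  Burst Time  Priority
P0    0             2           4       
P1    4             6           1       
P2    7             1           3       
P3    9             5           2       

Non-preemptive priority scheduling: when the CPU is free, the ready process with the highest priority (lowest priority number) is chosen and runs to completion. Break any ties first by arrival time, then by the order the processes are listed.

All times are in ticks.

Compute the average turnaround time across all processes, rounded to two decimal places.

Schedule: | P0 0-2 | idle 2-4 | P1 4-10 | P3 10-15 | P2 15-16 |
Completion: P0=2  P1=10  P2=16  P3=15
Turnaround (C−A): P0=2  P1=6  P2=9  P3=6
Turnaround times: P0=2, P1=6, P2=9, P3=6
Average turnaround = (2+6+9+6) / 4 = 23/4 = 5.75

5.75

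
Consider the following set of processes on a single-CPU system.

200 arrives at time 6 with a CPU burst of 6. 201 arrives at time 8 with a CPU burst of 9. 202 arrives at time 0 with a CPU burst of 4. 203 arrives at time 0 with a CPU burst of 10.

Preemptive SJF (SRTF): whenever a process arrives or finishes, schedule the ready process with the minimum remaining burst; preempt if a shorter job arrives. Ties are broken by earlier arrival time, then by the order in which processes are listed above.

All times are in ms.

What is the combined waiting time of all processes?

Schedule: | 202 0-4 | 203 4-6 | 200 6-12 | 203 12-20 | 201 20-29 |
Completion: 200=12  201=29  202=4  203=20
Turnaround (C−A): 200=6  201=21  202=4  203=20
Waiting = turnaround − burst: 200=0, 201=12, 202=0, 203=10
Total waiting = 0 + 12 + 0 + 10 = 22

22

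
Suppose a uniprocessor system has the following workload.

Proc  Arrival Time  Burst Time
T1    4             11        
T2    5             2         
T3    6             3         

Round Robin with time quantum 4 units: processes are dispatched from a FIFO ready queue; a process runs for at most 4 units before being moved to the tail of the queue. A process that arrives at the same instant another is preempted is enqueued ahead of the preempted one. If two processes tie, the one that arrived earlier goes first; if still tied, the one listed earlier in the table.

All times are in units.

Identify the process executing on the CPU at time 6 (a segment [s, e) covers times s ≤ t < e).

Gantt: | idle 0-4 | T1 4-8 | T2 8-10 | T3 10-13 | T1 13-20 |
Completion: T1=20  T2=10  T3=13

T1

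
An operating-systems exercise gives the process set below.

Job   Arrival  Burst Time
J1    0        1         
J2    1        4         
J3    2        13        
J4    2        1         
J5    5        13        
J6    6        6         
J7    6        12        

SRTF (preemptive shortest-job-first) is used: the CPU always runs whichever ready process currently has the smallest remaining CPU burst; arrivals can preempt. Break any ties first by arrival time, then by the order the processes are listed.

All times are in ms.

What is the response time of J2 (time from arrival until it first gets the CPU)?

0

Schedule: | J1 0-1 | J2 1-2 | J4 2-3 | J2 3-6 | J6 6-12 | J7 12-24 | J3 24-37 | J5 37-50 |
Completion: J1=1  J2=6  J3=37  J4=3  J5=50  J6=12  J7=24
Turnaround (C−A): J1=1  J2=5  J3=35  J4=1  J5=45  J6=6  J7=18
Response(J2) = first start − arrival = 1 − 1 = 0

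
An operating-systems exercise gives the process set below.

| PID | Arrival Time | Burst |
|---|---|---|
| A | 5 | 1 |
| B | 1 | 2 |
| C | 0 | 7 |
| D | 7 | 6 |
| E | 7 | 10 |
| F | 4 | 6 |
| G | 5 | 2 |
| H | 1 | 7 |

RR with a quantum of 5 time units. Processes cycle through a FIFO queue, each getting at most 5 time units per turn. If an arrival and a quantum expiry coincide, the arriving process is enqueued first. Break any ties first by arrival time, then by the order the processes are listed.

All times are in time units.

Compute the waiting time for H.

Timeline: | C 0-5 | B 5-7 | H 7-12 | F 12-17 | A 17-18 | G 18-20 | C 20-22 | D 22-27 | E 27-32 | H 32-34 | F 34-35 | D 35-36 | E 36-41 |
Completion: A=18  B=7  C=22  D=36  E=41  F=35  G=20  H=34
Waiting(H) = turnaround − burst = 33 − 7 = 26

26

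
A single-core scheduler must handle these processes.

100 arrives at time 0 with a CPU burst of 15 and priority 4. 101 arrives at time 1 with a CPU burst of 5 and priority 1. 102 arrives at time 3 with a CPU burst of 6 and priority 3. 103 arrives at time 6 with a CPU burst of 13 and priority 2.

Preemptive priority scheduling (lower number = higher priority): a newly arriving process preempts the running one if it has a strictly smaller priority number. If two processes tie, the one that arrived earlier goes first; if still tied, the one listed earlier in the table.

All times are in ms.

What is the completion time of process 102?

25

Timeline: | 100 0-1 | 101 1-6 | 103 6-19 | 102 19-25 | 100 25-39 |
Completion: 100=39  101=6  102=25  103=19
Turnaround (C−A): 100=39  101=5  102=22  103=13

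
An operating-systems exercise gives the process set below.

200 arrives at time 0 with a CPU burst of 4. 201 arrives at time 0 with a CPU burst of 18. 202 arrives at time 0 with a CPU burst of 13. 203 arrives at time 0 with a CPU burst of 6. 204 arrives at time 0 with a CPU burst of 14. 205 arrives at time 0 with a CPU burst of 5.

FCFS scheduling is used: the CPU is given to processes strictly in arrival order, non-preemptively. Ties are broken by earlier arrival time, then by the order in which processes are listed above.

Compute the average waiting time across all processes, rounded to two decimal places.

Timeline: | 200 0-4 | 201 4-22 | 202 22-35 | 203 35-41 | 204 41-55 | 205 55-60 |
Completion: 200=4  201=22  202=35  203=41  204=55  205=60
Turnaround (C−A): 200=4  201=22  202=35  203=41  204=55  205=60
Waiting times: 200=0, 201=4, 202=22, 203=35, 204=41, 205=55
Average waiting = (0+4+22+35+41+55) / 6 = 157/6 = 26.17

26.17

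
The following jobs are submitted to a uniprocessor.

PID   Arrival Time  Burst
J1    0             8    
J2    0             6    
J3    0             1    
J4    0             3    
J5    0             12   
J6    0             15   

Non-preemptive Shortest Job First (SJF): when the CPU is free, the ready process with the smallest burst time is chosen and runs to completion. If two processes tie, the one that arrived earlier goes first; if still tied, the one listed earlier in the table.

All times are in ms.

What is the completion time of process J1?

18

Schedule: | J3 0-1 | J4 1-4 | J2 4-10 | J1 10-18 | J5 18-30 | J6 30-45 |
Completion: J1=18  J2=10  J3=1  J4=4  J5=30  J6=45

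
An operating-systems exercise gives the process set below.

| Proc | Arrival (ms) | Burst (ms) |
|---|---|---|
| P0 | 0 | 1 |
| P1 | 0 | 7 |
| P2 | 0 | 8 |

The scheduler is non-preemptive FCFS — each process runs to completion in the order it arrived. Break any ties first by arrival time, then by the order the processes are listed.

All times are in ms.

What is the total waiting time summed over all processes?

9

Gantt: | P0 0-1 | P1 1-8 | P2 8-16 |
Completion: P0=1  P1=8  P2=16
Waiting = turnaround − burst: P0=0, P1=1, P2=8
Total waiting = 0 + 1 + 8 = 9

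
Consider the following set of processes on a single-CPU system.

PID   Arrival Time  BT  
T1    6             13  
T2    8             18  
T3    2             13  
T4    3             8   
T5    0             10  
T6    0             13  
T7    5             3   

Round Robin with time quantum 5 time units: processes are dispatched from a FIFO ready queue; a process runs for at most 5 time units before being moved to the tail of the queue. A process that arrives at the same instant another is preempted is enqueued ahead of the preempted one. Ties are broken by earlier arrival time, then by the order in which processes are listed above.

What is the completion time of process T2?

78

Timeline: | T5 0-5 | T6 5-10 | T3 10-15 | T4 15-20 | T7 20-23 | T5 23-28 | T1 28-33 | T2 33-38 | T6 38-43 | T3 43-48 | T4 48-51 | T1 51-56 | T2 56-61 | T6 61-64 | T3 64-67 | T1 67-70 | T2 70-78 |
Completion: T1=70  T2=78  T3=67  T4=51  T5=28  T6=64  T7=23
Turnaround (C−A): T1=64  T2=70  T3=65  T4=48  T5=28  T6=64  T7=18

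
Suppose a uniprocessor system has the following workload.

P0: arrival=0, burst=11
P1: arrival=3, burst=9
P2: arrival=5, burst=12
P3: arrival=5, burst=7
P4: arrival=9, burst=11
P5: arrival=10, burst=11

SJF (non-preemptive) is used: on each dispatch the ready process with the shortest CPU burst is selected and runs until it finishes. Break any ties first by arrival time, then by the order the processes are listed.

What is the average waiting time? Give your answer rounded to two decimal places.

Schedule: | P0 0-11 | P3 11-18 | P1 18-27 | P4 27-38 | P5 38-49 | P2 49-61 |
Completion: P0=11  P1=27  P2=61  P3=18  P4=38  P5=49
Turnaround (C−A): P0=11  P1=24  P2=56  P3=13  P4=29  P5=39
Waiting times: P0=0, P1=15, P2=44, P3=6, P4=18, P5=28
Average waiting = (0+15+44+6+18+28) / 6 = 111/6 = 18.50

18.50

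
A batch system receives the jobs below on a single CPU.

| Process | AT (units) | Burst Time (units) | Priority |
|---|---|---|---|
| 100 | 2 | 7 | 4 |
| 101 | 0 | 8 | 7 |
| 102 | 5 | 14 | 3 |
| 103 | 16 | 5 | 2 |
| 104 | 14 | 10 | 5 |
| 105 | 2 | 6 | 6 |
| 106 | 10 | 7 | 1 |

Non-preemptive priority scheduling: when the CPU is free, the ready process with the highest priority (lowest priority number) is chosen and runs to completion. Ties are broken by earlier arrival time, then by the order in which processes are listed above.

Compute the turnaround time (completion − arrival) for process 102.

Timeline: | 101 0-8 | 102 8-22 | 106 22-29 | 103 29-34 | 100 34-41 | 104 41-51 | 105 51-57 |
Completion: 100=41  101=8  102=22  103=34  104=51  105=57  106=29
Turnaround (C−A): 100=39  101=8  102=17  103=18  104=37  105=55  106=19
Turnaround(102) = completion − arrival = 22 − 5 = 17

17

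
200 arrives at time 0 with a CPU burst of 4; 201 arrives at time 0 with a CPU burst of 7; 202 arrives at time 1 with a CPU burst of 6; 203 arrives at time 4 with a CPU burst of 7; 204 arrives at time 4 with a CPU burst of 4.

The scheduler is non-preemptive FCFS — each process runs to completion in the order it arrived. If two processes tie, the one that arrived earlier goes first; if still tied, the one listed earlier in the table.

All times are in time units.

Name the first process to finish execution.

Timeline: | 200 0-4 | 201 4-11 | 202 11-17 | 203 17-24 | 204 24-28 |
Completion: 200=4  201=11  202=17  203=24  204=28
Turnaround (C−A): 200=4  201=11  202=16  203=20  204=24
Finish order: 200 → 201 → 202 → 203 → 204

200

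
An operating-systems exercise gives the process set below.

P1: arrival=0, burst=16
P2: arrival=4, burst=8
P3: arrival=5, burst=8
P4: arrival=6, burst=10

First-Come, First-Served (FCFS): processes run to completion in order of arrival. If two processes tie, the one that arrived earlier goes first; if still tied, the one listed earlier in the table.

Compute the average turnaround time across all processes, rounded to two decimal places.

Schedule: | P1 0-16 | P2 16-24 | P3 24-32 | P4 32-42 |
Completion: P1=16  P2=24  P3=32  P4=42
Turnaround (C−A): P1=16  P2=20  P3=27  P4=36
Turnaround times: P1=16, P2=20, P3=27, P4=36
Average turnaround = (16+20+27+36) / 4 = 99/4 = 24.75

24.75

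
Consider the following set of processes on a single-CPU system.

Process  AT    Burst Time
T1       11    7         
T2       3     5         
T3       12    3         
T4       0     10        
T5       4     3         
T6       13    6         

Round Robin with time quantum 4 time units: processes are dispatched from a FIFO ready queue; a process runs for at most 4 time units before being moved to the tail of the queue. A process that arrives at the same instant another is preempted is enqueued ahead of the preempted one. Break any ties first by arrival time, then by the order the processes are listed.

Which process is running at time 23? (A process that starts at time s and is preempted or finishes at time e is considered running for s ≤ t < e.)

Schedule: | T4 0-4 | T2 4-8 | T5 8-11 | T4 11-15 | T2 15-16 | T1 16-20 | T3 20-23 | T6 23-27 | T4 27-29 | T1 29-32 | T6 32-34 |
Completion: T1=32  T2=16  T3=23  T4=29  T5=11  T6=34

T6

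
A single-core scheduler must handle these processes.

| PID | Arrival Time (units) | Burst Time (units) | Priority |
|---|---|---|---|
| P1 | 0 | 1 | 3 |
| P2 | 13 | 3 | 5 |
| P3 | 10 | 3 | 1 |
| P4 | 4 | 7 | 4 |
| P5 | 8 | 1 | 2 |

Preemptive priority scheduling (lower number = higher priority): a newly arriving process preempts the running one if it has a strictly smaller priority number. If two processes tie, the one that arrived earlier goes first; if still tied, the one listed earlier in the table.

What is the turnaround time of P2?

5

Timeline: | P1 0-1 | idle 1-4 | P4 4-8 | P5 8-9 | P4 9-10 | P3 10-13 | P4 13-15 | P2 15-18 |
Completion: P1=1  P2=18  P3=13  P4=15  P5=9
Turnaround(P2) = completion − arrival = 18 − 13 = 5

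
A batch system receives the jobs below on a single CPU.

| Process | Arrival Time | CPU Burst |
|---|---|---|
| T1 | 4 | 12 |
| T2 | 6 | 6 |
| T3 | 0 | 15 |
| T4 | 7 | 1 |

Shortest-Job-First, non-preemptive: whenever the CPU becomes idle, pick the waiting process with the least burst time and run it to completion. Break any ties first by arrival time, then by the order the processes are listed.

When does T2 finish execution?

22

Schedule: | T3 0-15 | T4 15-16 | T2 16-22 | T1 22-34 |
Completion: T1=34  T2=22  T3=15  T4=16
Turnaround (C−A): T1=30  T2=16  T3=15  T4=9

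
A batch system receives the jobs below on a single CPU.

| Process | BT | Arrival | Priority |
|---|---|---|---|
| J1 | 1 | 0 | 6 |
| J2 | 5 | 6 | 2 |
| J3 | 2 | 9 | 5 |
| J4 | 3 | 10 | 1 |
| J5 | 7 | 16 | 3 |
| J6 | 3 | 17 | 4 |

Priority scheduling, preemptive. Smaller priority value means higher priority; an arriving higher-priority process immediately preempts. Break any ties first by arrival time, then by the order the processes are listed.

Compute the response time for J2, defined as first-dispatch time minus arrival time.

Gantt: | J1 0-1 | idle 1-6 | J2 6-10 | J4 10-13 | J2 13-14 | J3 14-16 | J5 16-23 | J6 23-26 |
Completion: J1=1  J2=14  J3=16  J4=13  J5=23  J6=26
Turnaround (C−A): J1=1  J2=8  J3=7  J4=3  J5=7  J6=9
Response(J2) = first start − arrival = 6 − 6 = 0

0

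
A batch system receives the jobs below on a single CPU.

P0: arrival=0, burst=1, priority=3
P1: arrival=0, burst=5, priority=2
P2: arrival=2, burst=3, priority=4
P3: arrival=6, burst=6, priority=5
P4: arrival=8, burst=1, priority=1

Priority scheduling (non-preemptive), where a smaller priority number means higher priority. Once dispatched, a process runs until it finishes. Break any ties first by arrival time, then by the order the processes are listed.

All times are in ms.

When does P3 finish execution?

16

Timeline: | P1 0-5 | P0 5-6 | P2 6-9 | P4 9-10 | P3 10-16 |
Completion: P0=6  P1=5  P2=9  P3=16  P4=10
Turnaround (C−A): P0=6  P1=5  P2=7  P3=10  P4=2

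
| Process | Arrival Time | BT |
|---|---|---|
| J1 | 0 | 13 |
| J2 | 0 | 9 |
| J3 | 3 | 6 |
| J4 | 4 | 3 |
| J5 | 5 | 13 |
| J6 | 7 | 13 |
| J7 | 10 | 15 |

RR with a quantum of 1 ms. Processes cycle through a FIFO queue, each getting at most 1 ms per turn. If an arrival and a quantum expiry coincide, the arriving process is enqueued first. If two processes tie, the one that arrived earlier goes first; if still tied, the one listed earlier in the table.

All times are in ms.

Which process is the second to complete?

Gantt: | J1 0-1 | J2 1-2 | J1 2-3 | J2 3-4 | J3 4-5 | J1 5-6 | J4 6-7 | J2 7-8 | J5 8-9 | J3 9-10 | J1 10-11 | J6 11-12 | J4 12-13 | J2 13-14 | J5 14-15 | J7 15-16 | J3 16-17 | J1 17-18 | J6 18-19 | J4 19-20 | J2 20-21 | J5 21-22 | J7 22-23 | J3 23-24 | J1 24-25 | J6 25-26 | J2 26-27 | J5 27-28 | J7 28-29 | J3 29-30 | J1 30-31 | J6 31-32 | J2 32-33 | J5 33-34 | J7 34-35 | J3 35-36 | J1 36-37 | J6 37-38 | J2 38-39 | J5 39-40 | J7 40-41 | J1 41-42 | J6 42-43 | J2 43-44 | J5 44-45 | J7 45-46 | J1 46-47 | J6 47-48 | J5 48-49 | J7 49-50 | J1 50-51 | J6 51-52 | J5 52-53 | J7 53-54 | J1 54-55 | J6 55-56 | J5 56-57 | J7 57-58 | J1 58-59 | J6 59-60 | J5 60-61 | J7 61-62 | J6 62-63 | J5 63-64 | J7 64-65 | J6 65-66 | J5 66-67 | J7 67-68 | J6 68-69 | J7 69-72 |
Completion: J1=59  J2=44  J3=36  J4=20  J5=67  J6=69  J7=72
Turnaround (C−A): J1=59  J2=44  J3=33  J4=16  J5=62  J6=62  J7=62
Finish order: J4 → J3 → J2 → J1 → J5 → J6 → J7

J3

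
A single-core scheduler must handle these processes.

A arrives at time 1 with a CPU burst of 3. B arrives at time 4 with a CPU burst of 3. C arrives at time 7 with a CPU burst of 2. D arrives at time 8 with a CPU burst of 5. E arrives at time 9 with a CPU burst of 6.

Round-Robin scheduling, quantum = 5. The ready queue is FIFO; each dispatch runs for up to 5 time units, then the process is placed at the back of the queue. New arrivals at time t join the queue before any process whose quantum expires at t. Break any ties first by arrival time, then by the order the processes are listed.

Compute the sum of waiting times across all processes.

Gantt: | idle 0-1 | A 1-4 | B 4-7 | C 7-9 | D 9-14 | E 14-20 |
Completion: A=4  B=7  C=9  D=14  E=20
Waiting = turnaround − burst: A=0, B=0, C=0, D=1, E=5
Total waiting = 0 + 0 + 0 + 1 + 5 = 6

6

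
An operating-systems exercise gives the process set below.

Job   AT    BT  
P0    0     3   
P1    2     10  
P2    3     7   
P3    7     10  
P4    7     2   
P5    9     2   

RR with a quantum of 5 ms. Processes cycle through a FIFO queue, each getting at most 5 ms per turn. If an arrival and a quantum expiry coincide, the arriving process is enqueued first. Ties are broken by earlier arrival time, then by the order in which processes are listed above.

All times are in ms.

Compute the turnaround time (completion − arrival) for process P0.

3

Timeline: | P0 0-3 | P1 3-8 | P2 8-13 | P3 13-18 | P4 18-20 | P1 20-25 | P5 25-27 | P2 27-29 | P3 29-34 |
Completion: P0=3  P1=25  P2=29  P3=34  P4=20  P5=27
Turnaround (C−A): P0=3  P1=23  P2=26  P3=27  P4=13  P5=18
Turnaround(P0) = completion − arrival = 3 − 0 = 3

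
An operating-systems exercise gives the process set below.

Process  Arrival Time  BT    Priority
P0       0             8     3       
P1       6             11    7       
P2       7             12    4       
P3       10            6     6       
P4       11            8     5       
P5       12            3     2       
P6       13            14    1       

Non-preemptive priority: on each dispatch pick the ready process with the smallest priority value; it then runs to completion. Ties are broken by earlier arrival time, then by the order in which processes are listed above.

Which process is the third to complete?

Gantt: | P0 0-8 | P2 8-20 | P6 20-34 | P5 34-37 | P4 37-45 | P3 45-51 | P1 51-62 |
Completion: P0=8  P1=62  P2=20  P3=51  P4=45  P5=37  P6=34
Finish order: P0 → P2 → P6 → P5 → P4 → P3 → P1

P6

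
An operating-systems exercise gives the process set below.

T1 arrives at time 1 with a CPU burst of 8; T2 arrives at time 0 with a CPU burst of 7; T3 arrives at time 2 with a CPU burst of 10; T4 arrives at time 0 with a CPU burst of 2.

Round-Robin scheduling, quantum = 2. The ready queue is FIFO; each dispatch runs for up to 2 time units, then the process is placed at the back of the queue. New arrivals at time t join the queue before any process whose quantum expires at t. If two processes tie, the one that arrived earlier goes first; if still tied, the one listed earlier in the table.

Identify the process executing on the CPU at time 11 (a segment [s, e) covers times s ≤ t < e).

Schedule: | T2 0-2 | T4 2-4 | T1 4-6 | T3 6-8 | T2 8-10 | T1 10-12 | T3 12-14 | T2 14-16 | T1 16-18 | T3 18-20 | T2 20-21 | T1 21-23 | T3 23-27 |
Completion: T1=23  T2=21  T3=27  T4=4
Turnaround (C−A): T1=22  T2=21  T3=25  T4=4

T1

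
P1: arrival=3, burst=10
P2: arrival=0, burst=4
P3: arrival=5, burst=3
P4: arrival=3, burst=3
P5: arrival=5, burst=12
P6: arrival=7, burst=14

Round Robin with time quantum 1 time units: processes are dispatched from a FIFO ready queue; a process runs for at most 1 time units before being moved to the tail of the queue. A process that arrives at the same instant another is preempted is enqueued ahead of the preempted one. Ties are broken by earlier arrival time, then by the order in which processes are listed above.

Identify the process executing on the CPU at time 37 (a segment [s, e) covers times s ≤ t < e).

P6

Timeline: | P2 0-3 | P1 3-4 | P4 4-5 | P2 5-6 | P1 6-7 | P3 7-8 | P5 8-9 | P4 9-10 | P6 10-11 | P1 11-12 | P3 12-13 | P5 13-14 | P4 14-15 | P6 15-16 | P1 16-17 | P3 17-18 | P5 18-19 | P6 19-20 | P1 20-21 | P5 21-22 | P6 22-23 | P1 23-24 | P5 24-25 | P6 25-26 | P1 26-27 | P5 27-28 | P6 28-29 | P1 29-30 | P5 30-31 | P6 31-32 | P1 32-33 | P5 33-34 | P6 34-35 | P1 35-36 | P5 36-37 | P6 37-38 | P5 38-39 | P6 39-40 | P5 40-41 | P6 41-42 | P5 42-43 | P6 43-46 |
Completion: P1=36  P2=6  P3=18  P4=15  P5=43  P6=46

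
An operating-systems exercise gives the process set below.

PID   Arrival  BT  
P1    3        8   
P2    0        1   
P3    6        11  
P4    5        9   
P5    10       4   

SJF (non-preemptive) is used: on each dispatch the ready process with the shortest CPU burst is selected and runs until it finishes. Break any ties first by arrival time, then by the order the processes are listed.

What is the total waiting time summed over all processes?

29

Gantt: | P2 0-1 | idle 1-3 | P1 3-11 | P5 11-15 | P4 15-24 | P3 24-35 |
Completion: P1=11  P2=1  P3=35  P4=24  P5=15
Turnaround (C−A): P1=8  P2=1  P3=29  P4=19  P5=5
Waiting = turnaround − burst: P1=0, P2=0, P3=18, P4=10, P5=1
Total waiting = 0 + 0 + 18 + 10 + 1 = 29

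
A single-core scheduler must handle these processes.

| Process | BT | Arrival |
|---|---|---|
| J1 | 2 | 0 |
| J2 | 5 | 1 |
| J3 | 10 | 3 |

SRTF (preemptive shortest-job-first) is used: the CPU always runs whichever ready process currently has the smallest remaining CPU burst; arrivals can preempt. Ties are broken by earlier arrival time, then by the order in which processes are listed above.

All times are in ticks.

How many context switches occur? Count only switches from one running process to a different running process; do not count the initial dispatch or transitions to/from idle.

Gantt: | J1 0-2 | J2 2-7 | J3 7-17 |
Completion: J1=2  J2=7  J3=17
Turnaround (C−A): J1=2  J2=6  J3=14

2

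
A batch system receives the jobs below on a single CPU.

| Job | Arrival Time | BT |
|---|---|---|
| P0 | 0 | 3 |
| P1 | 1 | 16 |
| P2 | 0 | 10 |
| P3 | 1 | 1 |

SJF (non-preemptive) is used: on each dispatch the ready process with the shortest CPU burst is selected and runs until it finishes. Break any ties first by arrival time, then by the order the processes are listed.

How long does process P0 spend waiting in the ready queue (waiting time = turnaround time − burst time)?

0

Timeline: | P0 0-3 | P3 3-4 | P2 4-14 | P1 14-30 |
Completion: P0=3  P1=30  P2=14  P3=4
Waiting(P0) = turnaround − burst = 3 − 3 = 0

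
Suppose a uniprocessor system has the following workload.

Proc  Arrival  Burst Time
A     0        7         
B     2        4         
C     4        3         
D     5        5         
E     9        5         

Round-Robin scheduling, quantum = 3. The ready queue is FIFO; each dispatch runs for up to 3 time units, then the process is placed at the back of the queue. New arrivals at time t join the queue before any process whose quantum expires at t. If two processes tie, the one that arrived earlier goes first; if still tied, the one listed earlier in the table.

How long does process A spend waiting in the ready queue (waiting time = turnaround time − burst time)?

Timeline: | A 0-3 | B 3-6 | A 6-9 | C 9-12 | D 12-15 | B 15-16 | E 16-19 | A 19-20 | D 20-22 | E 22-24 |
Completion: A=20  B=16  C=12  D=22  E=24
Waiting(A) = turnaround − burst = 20 − 7 = 13

13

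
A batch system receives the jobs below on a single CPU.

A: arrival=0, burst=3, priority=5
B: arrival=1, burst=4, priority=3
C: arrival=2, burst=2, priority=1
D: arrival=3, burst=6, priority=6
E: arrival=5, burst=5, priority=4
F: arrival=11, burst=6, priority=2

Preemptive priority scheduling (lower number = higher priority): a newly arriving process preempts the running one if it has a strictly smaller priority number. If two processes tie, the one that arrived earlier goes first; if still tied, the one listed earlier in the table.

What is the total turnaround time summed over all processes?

70

Gantt: | A 0-1 | B 1-2 | C 2-4 | B 4-7 | E 7-11 | F 11-17 | E 17-18 | A 18-20 | D 20-26 |
Completion: A=20  B=7  C=4  D=26  E=18  F=17
Turnaround = completion − arrival: A=20, B=6, C=2, D=23, E=13, F=6
Total turnaround = 20 + 6 + 2 + 23 + 13 + 6 = 70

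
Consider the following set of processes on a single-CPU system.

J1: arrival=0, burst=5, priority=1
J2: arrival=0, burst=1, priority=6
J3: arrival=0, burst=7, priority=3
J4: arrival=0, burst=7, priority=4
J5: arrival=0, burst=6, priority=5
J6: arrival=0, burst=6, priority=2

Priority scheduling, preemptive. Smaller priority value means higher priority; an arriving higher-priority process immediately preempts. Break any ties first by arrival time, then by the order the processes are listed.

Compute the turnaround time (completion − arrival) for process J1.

Schedule: | J1 0-5 | J6 5-11 | J3 11-18 | J4 18-25 | J5 25-31 | J2 31-32 |
Completion: J1=5  J2=32  J3=18  J4=25  J5=31  J6=11
Turnaround(J1) = completion − arrival = 5 − 0 = 5

5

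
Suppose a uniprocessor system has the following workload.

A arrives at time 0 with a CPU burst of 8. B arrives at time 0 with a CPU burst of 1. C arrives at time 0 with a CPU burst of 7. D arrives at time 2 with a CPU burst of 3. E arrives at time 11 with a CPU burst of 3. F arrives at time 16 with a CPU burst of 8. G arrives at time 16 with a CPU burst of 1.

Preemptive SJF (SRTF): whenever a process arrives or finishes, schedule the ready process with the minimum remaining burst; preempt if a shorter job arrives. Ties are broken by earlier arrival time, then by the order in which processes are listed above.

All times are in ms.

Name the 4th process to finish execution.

E

Timeline: | B 0-1 | C 1-2 | D 2-5 | C 5-11 | E 11-14 | A 14-16 | G 16-17 | A 17-23 | F 23-31 |
Completion: A=23  B=1  C=11  D=5  E=14  F=31  G=17
Finish order: B → D → C → E → G → A → F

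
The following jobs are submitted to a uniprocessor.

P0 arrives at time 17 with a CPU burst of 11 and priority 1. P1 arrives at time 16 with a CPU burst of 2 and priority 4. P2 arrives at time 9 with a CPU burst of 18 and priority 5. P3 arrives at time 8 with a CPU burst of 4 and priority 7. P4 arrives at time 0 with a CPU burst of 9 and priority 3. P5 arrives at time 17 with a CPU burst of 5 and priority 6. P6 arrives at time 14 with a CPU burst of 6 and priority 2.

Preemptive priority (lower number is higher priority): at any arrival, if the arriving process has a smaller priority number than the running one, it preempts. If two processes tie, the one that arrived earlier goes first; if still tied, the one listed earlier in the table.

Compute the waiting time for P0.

Schedule: | P4 0-9 | P2 9-14 | P6 14-17 | P0 17-28 | P6 28-31 | P1 31-33 | P2 33-46 | P5 46-51 | P3 51-55 |
Completion: P0=28  P1=33  P2=46  P3=55  P4=9  P5=51  P6=31
Turnaround (C−A): P0=11  P1=17  P2=37  P3=47  P4=9  P5=34  P6=17
Waiting(P0) = turnaround − burst = 11 − 11 = 0

0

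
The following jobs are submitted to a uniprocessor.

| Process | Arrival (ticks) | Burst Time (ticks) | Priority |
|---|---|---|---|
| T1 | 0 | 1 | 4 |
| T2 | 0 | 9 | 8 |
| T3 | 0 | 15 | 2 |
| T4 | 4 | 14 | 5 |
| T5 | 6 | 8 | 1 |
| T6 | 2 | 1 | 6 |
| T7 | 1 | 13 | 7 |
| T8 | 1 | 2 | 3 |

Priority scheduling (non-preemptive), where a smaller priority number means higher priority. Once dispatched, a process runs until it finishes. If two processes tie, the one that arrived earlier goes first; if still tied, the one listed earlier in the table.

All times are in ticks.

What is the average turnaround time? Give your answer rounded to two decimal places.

Timeline: | T3 0-15 | T5 15-23 | T8 23-25 | T1 25-26 | T4 26-40 | T6 40-41 | T7 41-54 | T2 54-63 |
Completion: T1=26  T2=63  T3=15  T4=40  T5=23  T6=41  T7=54  T8=25
Turnaround (C−A): T1=26  T2=63  T3=15  T4=36  T5=17  T6=39  T7=53  T8=24
Turnaround times: T1=26, T2=63, T3=15, T4=36, T5=17, T6=39, T7=53, T8=24
Average turnaround = (26+63+15+36+17+39+53+24) / 8 = 273/8 = 34.13

34.13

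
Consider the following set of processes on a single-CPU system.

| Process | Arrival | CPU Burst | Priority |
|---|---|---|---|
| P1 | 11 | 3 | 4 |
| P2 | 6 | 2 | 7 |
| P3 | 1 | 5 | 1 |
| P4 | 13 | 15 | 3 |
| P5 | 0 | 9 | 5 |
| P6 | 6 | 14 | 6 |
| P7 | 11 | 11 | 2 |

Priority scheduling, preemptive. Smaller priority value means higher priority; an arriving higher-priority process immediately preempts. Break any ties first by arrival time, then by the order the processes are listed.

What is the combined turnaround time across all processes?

Schedule: | P5 0-1 | P3 1-6 | P5 6-11 | P7 11-22 | P4 22-37 | P1 37-40 | P5 40-43 | P6 43-57 | P2 57-59 |
Completion: P1=40  P2=59  P3=6  P4=37  P5=43  P6=57  P7=22
Turnaround = completion − arrival: P1=29, P2=53, P3=5, P4=24, P5=43, P6=51, P7=11
Total turnaround = 29 + 53 + 5 + 24 + 43 + 51 + 11 = 216

216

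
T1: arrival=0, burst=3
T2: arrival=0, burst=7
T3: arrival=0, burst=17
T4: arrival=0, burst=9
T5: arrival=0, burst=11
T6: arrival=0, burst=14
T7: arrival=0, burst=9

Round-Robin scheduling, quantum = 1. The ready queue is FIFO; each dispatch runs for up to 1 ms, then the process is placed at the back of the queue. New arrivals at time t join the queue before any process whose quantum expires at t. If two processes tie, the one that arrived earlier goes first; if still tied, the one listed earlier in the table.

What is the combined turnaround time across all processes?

359

Gantt: | T1 0-1 | T2 1-2 | T3 2-3 | T4 3-4 | T5 4-5 | T6 5-6 | T7 6-7 | T1 7-8 | T2 8-9 | T3 9-10 | T4 10-11 | T5 11-12 | T6 12-13 | T7 13-14 | T1 14-15 | T2 15-16 | T3 16-17 | T4 17-18 | T5 18-19 | T6 19-20 | T7 20-21 | T2 21-22 | T3 22-23 | T4 23-24 | T5 24-25 | T6 25-26 | T7 26-27 | T2 27-28 | T3 28-29 | T4 29-30 | T5 30-31 | T6 31-32 | T7 32-33 | T2 33-34 | T3 34-35 | T4 35-36 | T5 36-37 | T6 37-38 | T7 38-39 | T2 39-40 | T3 40-41 | T4 41-42 | T5 42-43 | T6 43-44 | T7 44-45 | T3 45-46 | T4 46-47 | T5 47-48 | T6 48-49 | T7 49-50 | T3 50-51 | T4 51-52 | T5 52-53 | T6 53-54 | T7 54-55 | T3 55-56 | T5 56-57 | T6 57-58 | T3 58-59 | T5 59-60 | T6 60-61 | T3 61-62 | T6 62-63 | T3 63-64 | T6 64-65 | T3 65-66 | T6 66-67 | T3 67-70 |
Completion: T1=15  T2=40  T3=70  T4=52  T5=60  T6=67  T7=55
Turnaround = completion − arrival: T1=15, T2=40, T3=70, T4=52, T5=60, T6=67, T7=55
Total turnaround = 15 + 40 + 70 + 52 + 60 + 67 + 55 = 359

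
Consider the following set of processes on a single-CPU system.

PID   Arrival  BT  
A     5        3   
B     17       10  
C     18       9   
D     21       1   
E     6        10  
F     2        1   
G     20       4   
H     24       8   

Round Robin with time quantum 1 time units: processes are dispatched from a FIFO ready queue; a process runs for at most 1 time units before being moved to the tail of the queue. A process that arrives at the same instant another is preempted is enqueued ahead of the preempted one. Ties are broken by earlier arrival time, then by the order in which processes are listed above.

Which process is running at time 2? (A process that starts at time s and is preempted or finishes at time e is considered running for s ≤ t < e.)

Gantt: | idle 0-2 | F 2-3 | idle 3-5 | A 5-6 | E 6-7 | A 7-8 | E 8-9 | A 9-10 | E 10-17 | B 17-18 | E 18-19 | C 19-20 | B 20-21 | G 21-22 | C 22-23 | D 23-24 | B 24-25 | G 25-26 | C 26-27 | H 27-28 | B 28-29 | G 29-30 | C 30-31 | H 31-32 | B 32-33 | G 33-34 | C 34-35 | H 35-36 | B 36-37 | C 37-38 | H 38-39 | B 39-40 | C 40-41 | H 41-42 | B 42-43 | C 43-44 | H 44-45 | B 45-46 | C 46-47 | H 47-48 | B 48-49 | H 49-50 |
Completion: A=10  B=49  C=47  D=24  E=19  F=3  G=34  H=50

F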